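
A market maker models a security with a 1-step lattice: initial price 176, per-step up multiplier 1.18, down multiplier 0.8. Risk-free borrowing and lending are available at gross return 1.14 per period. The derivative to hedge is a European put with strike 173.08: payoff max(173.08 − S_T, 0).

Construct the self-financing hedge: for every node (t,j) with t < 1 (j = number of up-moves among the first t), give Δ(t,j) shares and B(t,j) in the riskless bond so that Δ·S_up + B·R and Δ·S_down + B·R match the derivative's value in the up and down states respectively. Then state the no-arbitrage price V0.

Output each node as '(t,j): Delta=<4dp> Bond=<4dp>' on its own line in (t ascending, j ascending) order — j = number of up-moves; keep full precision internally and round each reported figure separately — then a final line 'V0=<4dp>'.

The replicating-portfolio and risk-neutral prices coincide; use p* = (1.14−0.8)/(1.18−0.8) = 0.8947 for the latter.
Payoff layer (t=1): V(1,0)=32.2800, V(1,1)=0.0000
  t=0,j=0: stock 176.0000 → up 207.6800 (V=0.0000), down 140.8000 (V=32.2800). Price 2.9806; hedge Δ=-0.4827, bond B=87.9280.
Check: Δ(0,0)·S0 + B(0,0) = 2.9806 = V0.

(0,0): Delta=-0.4827 Bond=87.9280
V0=2.9806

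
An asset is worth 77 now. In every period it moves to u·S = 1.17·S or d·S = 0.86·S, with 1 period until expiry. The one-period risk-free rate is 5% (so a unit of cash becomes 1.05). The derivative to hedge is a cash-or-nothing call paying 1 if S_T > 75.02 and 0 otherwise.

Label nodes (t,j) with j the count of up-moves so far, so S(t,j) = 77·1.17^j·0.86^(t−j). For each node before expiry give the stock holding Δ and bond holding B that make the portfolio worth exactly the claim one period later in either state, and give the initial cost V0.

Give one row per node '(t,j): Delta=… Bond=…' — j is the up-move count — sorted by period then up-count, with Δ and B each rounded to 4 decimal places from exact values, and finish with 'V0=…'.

No-arbitrage ⇒ martingale measure with p* = (R−d)/(u−d) = 0.6129.
At expiry t=1: V(1,0)=0.0000, V(1,1)=1.0000
(0,0): S=77.0000. Δ = (V_up−V_dn)/(S_up−S_dn) = (1.0000−0.0000)/(90.0900−66.2200) = 0.0419. V = [p*·1.0000 + (1−p*)·0.0000]/1.05 = 0.5837. B = V − Δ·S = -2.6421.
The time-0 hedge costs 0.5837, which is the no-arbitrage price.

(0,0): Delta=0.0419 Bond=-2.6421
V0=0.5837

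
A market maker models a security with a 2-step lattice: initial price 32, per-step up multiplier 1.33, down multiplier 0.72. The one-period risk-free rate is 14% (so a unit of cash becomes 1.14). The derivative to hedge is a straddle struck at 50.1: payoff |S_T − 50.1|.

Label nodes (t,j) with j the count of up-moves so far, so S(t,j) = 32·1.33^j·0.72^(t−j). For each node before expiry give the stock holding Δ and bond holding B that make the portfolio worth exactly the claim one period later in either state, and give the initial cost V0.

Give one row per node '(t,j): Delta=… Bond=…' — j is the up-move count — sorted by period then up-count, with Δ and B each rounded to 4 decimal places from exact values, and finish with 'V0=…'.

(0,0): Delta=-0.5975 Bond=30.4150
(1,0): Delta=-1.0000 Bond=43.9474
(1,1): Delta=-0.4989 Bond=30.4775
V0=11.2959

Since d<R<u, set p* = (R−d)/(u−d) = 0.6885; price each node as the discounted p*-expectation of its children.
At expiry t=2: V(2,0)=33.5112, V(2,1)=19.4568, V(2,2)=6.5048
(1,0): S=23.0400. Δ = (V_up−V_dn)/(S_up−S_dn) = (19.4568−33.5112)/(30.6432−16.5888) = -1.0000. V = [p*·19.4568 + (1−p*)·33.5112]/1.14 = 20.9074. B = V − Δ·S = 43.9474.
(1,1): S=42.5600. Δ = (V_up−V_dn)/(S_up−S_dn) = (6.5048−19.4568)/(56.6048−30.6432) = -0.4989. V = [p*·6.5048 + (1−p*)·19.4568]/1.14 = 9.2448. B = V − Δ·S = 30.4775.
(0,0): S=32.0000. Δ = (V_up−V_dn)/(S_up−S_dn) = (9.2448−20.9074)/(42.5600−23.0400) = -0.5975. V = [p*·9.2448 + (1−p*)·20.9074]/1.14 = 11.2959. B = V − Δ·S = 30.4150.
Each (Δ,B) replicates both successor values, so the strategy is self-financing and V0 is arbitrage-free.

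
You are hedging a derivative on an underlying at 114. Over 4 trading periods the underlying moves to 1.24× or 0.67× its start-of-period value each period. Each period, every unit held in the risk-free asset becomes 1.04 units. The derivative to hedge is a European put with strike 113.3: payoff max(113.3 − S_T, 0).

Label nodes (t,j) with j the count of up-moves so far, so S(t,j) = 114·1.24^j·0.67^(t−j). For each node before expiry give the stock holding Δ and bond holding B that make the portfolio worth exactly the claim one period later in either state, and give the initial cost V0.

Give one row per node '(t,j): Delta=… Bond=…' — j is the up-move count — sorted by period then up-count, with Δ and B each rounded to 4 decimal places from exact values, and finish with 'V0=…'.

No-arbitrage ⇒ martingale measure with p* = (R−d)/(u−d) = 0.6491.
At expiry t=4: V(4,0)=90.3277, V(4,1)=70.7841, V(4,2)=34.6139, V(4,3)=0.0000, V(4,4)=0.0000
(3,0): S=34.2870. Δ = (V_up−V_dn)/(S_up−S_dn) = (70.7841−90.3277)/(42.5159−22.9723) = -1.0000. V = [p*·70.7841 + (1−p*)·90.3277]/1.04 = 74.6553. B = V − Δ·S = 108.9423.
(3,1): S=63.4565. Δ = (V_up−V_dn)/(S_up−S_dn) = (34.6139−70.7841)/(78.6861−42.5159) = -1.0000. V = [p*·34.6139 + (1−p*)·70.7841]/1.04 = 45.4858. B = V − Δ·S = 108.9423.
(3,2): S=117.4419. Δ = (V_up−V_dn)/(S_up−S_dn) = (0.0000−34.6139)/(145.6279−78.6861) = -0.5171. V = [p*·0.0000 + (1−p*)·34.6139]/1.04 = 11.6781. B = V − Δ·S = 72.4043.
(3,3): S=217.3551. Δ = (V_up−V_dn)/(S_up−S_dn) = (0.0000−0.0000)/(269.5204−145.6279) = 0.0000. V = [p*·0.0000 + (1−p*)·0.0000]/1.04 = 0.0000. B = V − Δ·S = 0.0000.
(2,0): S=51.1746. Δ = (V_up−V_dn)/(S_up−S_dn) = (45.4858−74.6553)/(63.4565−34.2870) = -1.0000. V = [p*·45.4858 + (1−p*)·74.6553]/1.04 = 53.5776. B = V − Δ·S = 104.7522.
(2,1): S=94.7112. Δ = (V_up−V_dn)/(S_up−S_dn) = (11.6781−45.4858)/(117.4419−63.4565) = -0.6262. V = [p*·11.6781 + (1−p*)·45.4858]/1.04 = 22.6351. B = V − Δ·S = 81.9468.
(2,2): S=175.2864. Δ = (V_up−V_dn)/(S_up−S_dn) = (0.0000−11.6781)/(217.3551−117.4419) = -0.1169. V = [p*·0.0000 + (1−p*)·11.6781]/1.04 = 3.9400. B = V − Δ·S = 24.4279.
(1,0): S=76.3800. Δ = (V_up−V_dn)/(S_up−S_dn) = (22.6351−53.5776)/(94.7112−51.1746) = -0.7107. V = [p*·22.6351 + (1−p*)·53.5776]/1.04 = 32.2039. B = V − Δ·S = 86.4891.
(1,1): S=141.3600. Δ = (V_up−V_dn)/(S_up−S_dn) = (3.9400−22.6351)/(175.2864−94.7112) = -0.2320. V = [p*·3.9400 + (1−p*)·22.6351]/1.04 = 10.0958. B = V − Δ·S = 42.8942.
(0,0): S=114.0000. Δ = (V_up−V_dn)/(S_up−S_dn) = (10.0958−32.2039)/(141.3600−76.3800) = -0.3402. V = [p*·10.0958 + (1−p*)·32.2039]/1.04 = 17.1664. B = V − Δ·S = 55.9526.
Self-financing check: at every node Δ·S+B equals the discounted successor values.

(0,0): Delta=-0.3402 Bond=55.9526
(1,0): Delta=-0.7107 Bond=86.4891
(1,1): Delta=-0.2320 Bond=42.8942
(2,0): Delta=-1.0000 Bond=104.7522
(2,1): Delta=-0.6262 Bond=81.9468
(2,2): Delta=-0.1169 Bond=24.4279
(3,0): Delta=-1.0000 Bond=108.9423
(3,1): Delta=-1.0000 Bond=108.9423
(3,2): Delta=-0.5171 Bond=72.4043
(3,3): Delta=0.0000 Bond=0.0000
V0=17.1664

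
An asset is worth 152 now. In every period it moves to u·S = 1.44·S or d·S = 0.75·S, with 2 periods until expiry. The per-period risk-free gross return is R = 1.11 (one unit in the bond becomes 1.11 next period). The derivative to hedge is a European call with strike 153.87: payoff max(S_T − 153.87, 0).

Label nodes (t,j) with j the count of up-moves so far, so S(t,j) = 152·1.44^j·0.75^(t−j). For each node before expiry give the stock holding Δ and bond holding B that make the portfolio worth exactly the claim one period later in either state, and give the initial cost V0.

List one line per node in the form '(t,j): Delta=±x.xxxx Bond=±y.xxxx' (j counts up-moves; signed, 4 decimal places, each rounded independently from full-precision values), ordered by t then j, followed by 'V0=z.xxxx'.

Under the risk-neutral measure, an up-move has probability p* = (R−d)/(u−d) = 0.5217 and values discount at R = 1.11.
At expiry t=2: V(2,0)=0.0000, V(2,1)=10.2900, V(2,2)=161.3172
(1,0): S=114.0000. Δ = (V_up−V_dn)/(S_up−S_dn) = (10.2900−0.0000)/(164.1600−85.5000) = 0.1308. V = [p*·10.2900 + (1−p*)·0.0000]/1.11 = 4.8367. B = V − Δ·S = -10.0764.
(1,1): S=218.8800. Δ = (V_up−V_dn)/(S_up−S_dn) = (161.3172−10.2900)/(315.1872−164.1600) = 1.0000. V = [p*·161.3172 + (1−p*)·10.2900]/1.11 = 80.2584. B = V − Δ·S = -138.6216.
(0,0): S=152.0000. Δ = (V_up−V_dn)/(S_up−S_dn) = (80.2584−4.8367)/(218.8800−114.0000) = 0.7191. V = [p*·80.2584 + (1−p*)·4.8367]/1.11 = 39.8082. B = V − Δ·S = -69.4986.
Check: Δ(0,0)·S0 + B(0,0) = 39.8082 = V0.

(0,0): Delta=0.7191 Bond=-69.4986
(1,0): Delta=0.1308 Bond=-10.0764
(1,1): Delta=1.0000 Bond=-138.6216
V0=39.8082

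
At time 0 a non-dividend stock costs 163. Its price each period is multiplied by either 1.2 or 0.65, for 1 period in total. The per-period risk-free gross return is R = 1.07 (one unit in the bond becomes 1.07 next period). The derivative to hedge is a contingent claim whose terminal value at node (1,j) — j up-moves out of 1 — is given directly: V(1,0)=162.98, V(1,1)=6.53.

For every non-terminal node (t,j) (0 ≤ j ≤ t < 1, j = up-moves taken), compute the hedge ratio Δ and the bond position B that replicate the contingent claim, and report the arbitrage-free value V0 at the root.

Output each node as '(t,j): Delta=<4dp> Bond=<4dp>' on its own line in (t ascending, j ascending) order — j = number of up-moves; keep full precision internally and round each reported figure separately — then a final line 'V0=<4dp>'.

The replicating-portfolio and risk-neutral prices coincide; use p* = (1.07−0.65)/(1.2−0.65) = 0.7636 for the latter.
Payoff layer (t=1): V(1,0)=162.9800, V(1,1)=6.5300
  t=0,j=0: stock 163.0000 → up 195.6000 (V=6.5300), down 105.9500 (V=162.9800). Price 40.6627; hedge Δ=-1.7451, bond B=325.1172.
Check: Δ(0,0)·S0 + B(0,0) = 40.6627 = V0.

(0,0): Delta=-1.7451 Bond=325.1172
V0=40.6627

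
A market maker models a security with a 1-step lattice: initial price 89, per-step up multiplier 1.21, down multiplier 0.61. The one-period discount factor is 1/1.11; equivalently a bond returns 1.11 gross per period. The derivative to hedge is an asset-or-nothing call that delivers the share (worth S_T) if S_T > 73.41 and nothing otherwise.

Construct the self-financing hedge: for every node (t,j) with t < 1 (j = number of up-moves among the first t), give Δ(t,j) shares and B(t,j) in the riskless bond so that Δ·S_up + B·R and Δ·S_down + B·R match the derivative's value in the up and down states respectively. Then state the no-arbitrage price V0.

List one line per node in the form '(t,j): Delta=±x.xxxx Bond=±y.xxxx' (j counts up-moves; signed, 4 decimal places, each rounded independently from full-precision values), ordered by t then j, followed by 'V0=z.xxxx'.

(0,0): Delta=2.0167 Bond=-98.6350
V0=80.8483

Since d<R<u, set p* = (R−d)/(u−d) = 0.8333; price each node as the discounted p*-expectation of its children.
At expiry t=1: V(1,0)=0.0000, V(1,1)=107.6900
  t=0,j=0: stock 89.0000 → up 107.6900 (V=107.6900), down 54.2900 (V=0.0000). Price 80.8483; hedge Δ=2.0167, bond B=-98.6350.
Self-financing check: at every node Δ·S+B equals the discounted successor values.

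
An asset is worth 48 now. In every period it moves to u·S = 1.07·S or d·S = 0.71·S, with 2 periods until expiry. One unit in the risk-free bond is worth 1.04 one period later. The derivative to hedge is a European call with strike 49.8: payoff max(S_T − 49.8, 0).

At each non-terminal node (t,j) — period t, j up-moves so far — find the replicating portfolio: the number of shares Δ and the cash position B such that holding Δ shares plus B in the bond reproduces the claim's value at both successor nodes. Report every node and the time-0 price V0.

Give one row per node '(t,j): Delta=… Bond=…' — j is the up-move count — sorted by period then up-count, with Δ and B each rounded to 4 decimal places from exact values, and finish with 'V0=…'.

(0,0): Delta=0.2630 Bond=-8.6168
(1,0): Delta=0.0000 Bond=0.0000
(1,1): Delta=0.2788 Bond=-9.7762
V0=4.0050

Under the risk-neutral measure, an up-move has probability p* = (R−d)/(u−d) = 0.9167 and values discount at R = 1.04.
Payoff layer (t=2): V(2,0)=0.0000, V(2,1)=0.0000, V(2,2)=5.1552
Node (1,0) S=34.0800: V=(p*·0.0000+(1−p*)·0.0000)/1.04=0.0000; Δ=(0.0000−0.0000)/(36.4656−24.1968)=0.0000; B=V−Δ·S=0.0000
Node (1,1) S=51.3600: V=(p*·5.1552+(1−p*)·0.0000)/1.04=4.5438; Δ=(5.1552−0.0000)/(54.9552−36.4656)=0.2788; B=V−Δ·S=-9.7762
Node (0,0) S=48.0000: V=(p*·4.5438+(1−p*)·0.0000)/1.04=4.0050; Δ=(4.5438−0.0000)/(51.3600−34.0800)=0.2630; B=V−Δ·S=-8.6168
The time-0 hedge costs 4.0050, which is the no-arbitrage price.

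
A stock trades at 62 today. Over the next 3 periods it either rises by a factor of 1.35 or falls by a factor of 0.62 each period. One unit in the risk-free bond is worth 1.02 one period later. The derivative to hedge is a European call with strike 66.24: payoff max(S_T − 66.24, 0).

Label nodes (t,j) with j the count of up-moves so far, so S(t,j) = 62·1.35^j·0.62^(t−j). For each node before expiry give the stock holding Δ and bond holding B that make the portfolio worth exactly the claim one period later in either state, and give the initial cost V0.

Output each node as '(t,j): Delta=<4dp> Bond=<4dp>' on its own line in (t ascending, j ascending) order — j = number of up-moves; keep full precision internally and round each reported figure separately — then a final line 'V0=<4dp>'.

Risk-neutral probability p* = (R−d)/(u−d) = (1.02−0.62)/(1.35−0.62) = 0.5479.
Payoff layer (t=3): V(3,0)=0.0000, V(3,1)=0.0000, V(3,2)=3.8169, V(3,3)=86.3033
Node (2,0) S=23.8328: V=(p*·0.0000+(1−p*)·0.0000)/1.02=0.0000; Δ=(0.0000−0.0000)/(32.1743−14.7763)=0.0000; B=V−Δ·S=0.0000
Node (2,1) S=51.8940: V=(p*·3.8169+(1−p*)·0.0000)/1.02=2.0504; Δ=(3.8169−0.0000)/(70.0569−32.1743)=0.1008; B=V−Δ·S=-3.1782
Node (2,2) S=112.9950: V=(p*·86.3033+(1−p*)·3.8169)/1.02=48.0538; Δ=(86.3033−3.8169)/(152.5433−70.0569)=1.0000; B=V−Δ·S=-64.9412
Node (1,0) S=38.4400: V=(p*·2.0504+(1−p*)·0.0000)/1.02=1.1015; Δ=(2.0504−0.0000)/(51.8940−23.8328)=0.0731; B=V−Δ·S=-1.7073
Node (1,1) S=83.7000: V=(p*·48.0538+(1−p*)·2.0504)/1.02=26.7233; Δ=(48.0538−2.0504)/(112.9950−51.8940)=0.7529; B=V−Δ·S=-36.2950
Node (0,0) S=62.0000: V=(p*·26.7233+(1−p*)·1.1015)/1.02=14.8440; Δ=(26.7233−1.1015)/(83.7000−38.4400)=0.5661; B=V−Δ·S=-20.2544
Each (Δ,B) replicates both successor values, so the strategy is self-financing and V0 is arbitrage-free.

(0,0): Delta=0.5661 Bond=-20.2544
(1,0): Delta=0.0731 Bond=-1.7073
(1,1): Delta=0.7529 Bond=-36.2950
(2,0): Delta=0.0000 Bond=0.0000
(2,1): Delta=0.1008 Bond=-3.1782
(2,2): Delta=1.0000 Bond=-64.9412
V0=14.8440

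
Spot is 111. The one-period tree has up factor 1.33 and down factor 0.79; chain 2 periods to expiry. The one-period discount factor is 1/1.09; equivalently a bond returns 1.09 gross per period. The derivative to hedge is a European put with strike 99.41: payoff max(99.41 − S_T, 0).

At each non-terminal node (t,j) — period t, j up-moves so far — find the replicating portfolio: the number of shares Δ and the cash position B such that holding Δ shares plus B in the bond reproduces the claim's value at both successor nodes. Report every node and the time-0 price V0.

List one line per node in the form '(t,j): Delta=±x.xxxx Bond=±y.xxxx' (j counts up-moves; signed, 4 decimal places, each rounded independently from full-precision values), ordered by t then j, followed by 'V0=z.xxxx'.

Risk-neutral probability p* = (R−d)/(u−d) = (1.09−0.79)/(1.33−0.79) = 0.5556.
Payoff layer (t=2): V(2,0)=30.1349, V(2,1)=0.0000, V(2,2)=0.0000
  t=1,j=0: stock 87.6900 → up 116.6277 (V=0.0000), down 69.2751 (V=30.1349). Price 12.2874; hedge Δ=-0.6364, bond B=68.0928.
  t=1,j=1: stock 147.6300 → up 196.3479 (V=0.0000), down 116.6277 (V=0.0000). Price 0.0000; hedge Δ=0.0000, bond B=0.0000.
  t=0,j=0: stock 111.0000 → up 147.6300 (V=0.0000), down 87.6900 (V=12.2874). Price 5.0102; hedge Δ=-0.2050, bond B=27.7646.
Check: Δ(0,0)·S0 + B(0,0) = 5.0102 = V0.

(0,0): Delta=-0.2050 Bond=27.7646
(1,0): Delta=-0.6364 Bond=68.0928
(1,1): Delta=0.0000 Bond=0.0000
V0=5.0102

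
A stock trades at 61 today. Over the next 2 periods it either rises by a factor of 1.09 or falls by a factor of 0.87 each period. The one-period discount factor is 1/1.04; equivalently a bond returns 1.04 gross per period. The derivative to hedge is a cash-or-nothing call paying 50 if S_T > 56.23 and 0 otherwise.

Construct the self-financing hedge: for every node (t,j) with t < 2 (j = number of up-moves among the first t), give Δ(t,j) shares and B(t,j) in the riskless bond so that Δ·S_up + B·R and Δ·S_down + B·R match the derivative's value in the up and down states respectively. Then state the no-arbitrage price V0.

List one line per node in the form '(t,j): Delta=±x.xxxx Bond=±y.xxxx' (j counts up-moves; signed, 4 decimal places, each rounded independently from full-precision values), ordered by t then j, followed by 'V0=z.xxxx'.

No-arbitrage ⇒ martingale measure with p* = (R−d)/(u−d) = 0.7727.
Terminal values V(2,·): V(2,0)=0.0000, V(2,1)=50.0000, V(2,2)=50.0000
(1,0): S=53.0700. Δ = (V_up−V_dn)/(S_up−S_dn) = (50.0000−0.0000)/(57.8463−46.1709) = 4.2825. V = [p*·50.0000 + (1−p*)·0.0000]/1.04 = 37.1503. B = V − Δ·S = -190.1224.
(1,1): S=66.4900. Δ = (V_up−V_dn)/(S_up−S_dn) = (50.0000−50.0000)/(72.4741−57.8463) = 0.0000. V = [p*·50.0000 + (1−p*)·50.0000]/1.04 = 48.0769. B = V − Δ·S = 48.0769.
(0,0): S=61.0000. Δ = (V_up−V_dn)/(S_up−S_dn) = (48.0769−37.1503)/(66.4900−53.0700) = 0.8142. V = [p*·48.0769 + (1−p*)·37.1503]/1.04 = 43.8400. B = V − Δ·S = -5.8262.
The time-0 hedge costs 43.8400, which is the no-arbitrage price.

(0,0): Delta=0.8142 Bond=-5.8262
(1,0): Delta=4.2825 Bond=-190.1224
(1,1): Delta=0.0000 Bond=48.0769
V0=43.8400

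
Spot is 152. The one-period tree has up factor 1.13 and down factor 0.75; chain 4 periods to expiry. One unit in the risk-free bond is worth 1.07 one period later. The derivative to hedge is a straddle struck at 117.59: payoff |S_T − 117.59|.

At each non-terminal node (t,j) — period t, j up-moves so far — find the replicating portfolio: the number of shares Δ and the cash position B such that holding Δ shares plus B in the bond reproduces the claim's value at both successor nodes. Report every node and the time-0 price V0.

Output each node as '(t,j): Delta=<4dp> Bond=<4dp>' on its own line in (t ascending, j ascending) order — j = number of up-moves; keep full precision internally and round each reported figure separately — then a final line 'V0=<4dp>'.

The replicating-portfolio and risk-neutral prices coincide; use p* = (1.07−0.75)/(1.13−0.75) = 0.8421 for the latter.
Payoff layer (t=4): V(4,0)=69.4963, V(4,1)=45.1288, V(4,2)=8.4151, V(4,3)=46.9003, V(4,4)=130.2420
Node (3,0) S=64.1250: V=(p*·45.1288+(1−p*)·69.4963)/1.07=45.7722; Δ=(45.1288−69.4963)/(72.4612−48.0938)=-1.0000; B=V−Δ·S=109.8972
Node (3,1) S=96.6150: V=(p*·8.4151+(1−p*)·45.1288)/1.07=13.2822; Δ=(8.4151−45.1288)/(109.1749−72.4612)=-1.0000; B=V−Δ·S=109.8972
Node (3,2) S=145.5666: V=(p*·46.9003+(1−p*)·8.4151)/1.07=38.1529; Δ=(46.9003−8.4151)/(164.4903−109.1749)=0.6957; B=V−Δ·S=-63.1239
Node (3,3) S=219.3203: V=(p*·130.2420+(1−p*)·46.9003)/1.07=109.4231; Δ=(130.2420−46.9003)/(247.8320−164.4903)=1.0000; B=V−Δ·S=-109.8972
Node (2,0) S=85.5000: V=(p*·13.2822+(1−p*)·45.7722)/1.07=17.2077; Δ=(13.2822−45.7722)/(96.6150−64.1250)=-1.0000; B=V−Δ·S=102.7077
Node (2,1) S=128.8200: V=(p*·38.1529+(1−p*)·13.2822)/1.07=31.9869; Δ=(38.1529−13.2822)/(145.5666−96.6150)=0.5081; B=V−Δ·S=-33.4624
Node (2,2) S=194.0888: V=(p*·109.4231+(1−p*)·38.1529)/1.07=91.7476; Δ=(109.4231−38.1529)/(219.3203−145.5666)=0.9663; B=V−Δ·S=-95.8056
Node (1,0) S=114.0000: V=(p*·31.9869+(1−p*)·17.2077)/1.07=27.7134; Δ=(31.9869−17.2077)/(128.8200−85.5000)=0.3412; B=V−Δ·S=-11.1793
Node (1,1) S=171.7600: V=(p*·91.7476+(1−p*)·31.9869)/1.07=76.9268; Δ=(91.7476−31.9869)/(194.0888−128.8200)=0.9156; B=V−Δ·S=-80.3382
Node (0,0) S=152.0000: V=(p*·76.9268+(1−p*)·27.7134)/1.07=64.6321; Δ=(76.9268−27.7134)/(171.7600−114.0000)=0.8520; B=V−Δ·S=-64.8770
Root portfolio cost Δ·152+B reproduces V0=64.6321.

(0,0): Delta=0.8520 Bond=-64.8770
(1,0): Delta=0.3412 Bond=-11.1793
(1,1): Delta=0.9156 Bond=-80.3382
(2,0): Delta=-1.0000 Bond=102.7077
(2,1): Delta=0.5081 Bond=-33.4624
(2,2): Delta=0.9663 Bond=-95.8056
(3,0): Delta=-1.0000 Bond=109.8972
(3,1): Delta=-1.0000 Bond=109.8972
(3,2): Delta=0.6957 Bond=-63.1239
(3,3): Delta=1.0000 Bond=-109.8972
V0=64.6321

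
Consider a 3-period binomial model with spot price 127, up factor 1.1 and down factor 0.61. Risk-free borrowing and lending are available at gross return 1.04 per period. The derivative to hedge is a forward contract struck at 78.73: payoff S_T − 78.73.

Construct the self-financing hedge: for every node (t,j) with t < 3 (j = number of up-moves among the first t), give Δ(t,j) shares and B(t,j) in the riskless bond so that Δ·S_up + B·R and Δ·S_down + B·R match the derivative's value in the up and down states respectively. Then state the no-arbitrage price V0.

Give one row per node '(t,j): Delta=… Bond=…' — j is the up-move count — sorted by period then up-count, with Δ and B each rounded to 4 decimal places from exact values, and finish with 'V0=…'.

Risk-neutral probability p* = (R−d)/(u−d) = (1.04−0.61)/(1.1−0.61) = 0.8776.
At expiry t=3: V(3,0)=-49.9034, V(3,1)=-26.7476, V(3,2)=15.0087, V(3,3)=90.3070
Node (2,0) S=47.2567: V=(p*·-26.7476+(1−p*)·-49.9034)/1.04=-28.4452; Δ=(-26.7476−-49.9034)/(51.9824−28.8266)=1.0000; B=V−Δ·S=-75.7019
Node (2,1) S=85.2170: V=(p*·15.0087+(1−p*)·-26.7476)/1.04=9.5151; Δ=(15.0087−-26.7476)/(93.7387−51.9824)=1.0000; B=V−Δ·S=-75.7019
Node (2,2) S=153.6700: V=(p*·90.3070+(1−p*)·15.0087)/1.04=77.9681; Δ=(90.3070−15.0087)/(169.0370−93.7387)=1.0000; B=V−Δ·S=-75.7019
Node (1,0) S=77.4700: V=(p*·9.5151+(1−p*)·-28.4452)/1.04=4.6797; Δ=(9.5151−-28.4452)/(85.2170−47.2567)=1.0000; B=V−Δ·S=-72.7903
Node (1,1) S=139.7000: V=(p*·77.9681+(1−p*)·9.5151)/1.04=66.9097; Δ=(77.9681−9.5151)/(153.6700−85.2170)=1.0000; B=V−Δ·S=-72.7903
Node (0,0) S=127.0000: V=(p*·66.9097+(1−p*)·4.6797)/1.04=57.0093; Δ=(66.9097−4.6797)/(139.7000−77.4700)=1.0000; B=V−Δ·S=-69.9907
Root portfolio cost Δ·127+B reproduces V0=57.0093.

(0,0): Delta=1.0000 Bond=-69.9907
(1,0): Delta=1.0000 Bond=-72.7903
(1,1): Delta=1.0000 Bond=-72.7903
(2,0): Delta=1.0000 Bond=-75.7019
(2,1): Delta=1.0000 Bond=-75.7019
(2,2): Delta=1.0000 Bond=-75.7019
V0=57.0093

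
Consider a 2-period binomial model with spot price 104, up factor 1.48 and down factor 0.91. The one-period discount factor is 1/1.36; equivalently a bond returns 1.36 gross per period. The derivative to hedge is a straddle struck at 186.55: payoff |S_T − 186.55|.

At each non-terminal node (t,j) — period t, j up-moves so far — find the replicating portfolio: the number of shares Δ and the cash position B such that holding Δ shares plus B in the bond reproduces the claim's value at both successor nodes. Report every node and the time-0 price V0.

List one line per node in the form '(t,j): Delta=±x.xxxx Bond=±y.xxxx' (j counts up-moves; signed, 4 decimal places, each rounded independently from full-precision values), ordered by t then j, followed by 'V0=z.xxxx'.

(0,0): Delta=-0.1921 Bond=44.6388
(1,0): Delta=-1.0000 Bond=137.1691
(1,1): Delta=-0.0596 Bond=40.3194
V0=24.6611

The replicating-portfolio and risk-neutral prices coincide; use p* = (1.36−0.91)/(1.48−0.91) = 0.7895 for the latter.
Payoff layer (t=2): V(2,0)=100.4276, V(2,1)=46.4828, V(2,2)=41.2516
Node (1,0) S=94.6400: V=(p*·46.4828+(1−p*)·100.4276)/1.36=42.5291; Δ=(46.4828−100.4276)/(140.0672−86.1224)=-1.0000; B=V−Δ·S=137.1691
Node (1,1) S=153.9200: V=(p*·41.2516+(1−p*)·46.4828)/1.36=31.1418; Δ=(41.2516−46.4828)/(227.8016−140.0672)=-0.0596; B=V−Δ·S=40.3194
Node (0,0) S=104.0000: V=(p*·31.1418+(1−p*)·42.5291)/1.36=24.6611; Δ=(31.1418−42.5291)/(153.9200−94.6400)=-0.1921; B=V−Δ·S=44.6388
Each (Δ,B) replicates both successor values, so the strategy is self-financing and V0 is arbitrage-free.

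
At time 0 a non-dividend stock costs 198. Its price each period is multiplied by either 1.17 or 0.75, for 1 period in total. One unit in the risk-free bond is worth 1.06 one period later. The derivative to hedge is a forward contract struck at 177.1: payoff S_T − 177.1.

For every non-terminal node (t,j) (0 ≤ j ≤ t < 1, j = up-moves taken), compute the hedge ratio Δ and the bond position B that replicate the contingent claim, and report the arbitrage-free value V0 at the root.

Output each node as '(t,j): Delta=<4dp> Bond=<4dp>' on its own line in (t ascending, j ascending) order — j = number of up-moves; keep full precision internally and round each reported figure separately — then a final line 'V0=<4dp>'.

(0,0): Delta=1.0000 Bond=-167.0755
V0=30.9245

Under the risk-neutral measure, an up-move has probability p* = (R−d)/(u−d) = 0.7381 and values discount at R = 1.06.
Terminal payoffs: V(1,0)=-28.6000, V(1,1)=54.5600
Node (0,0) S=198.0000: V=(p*·54.5600+(1−p*)·-28.6000)/1.06=30.9245; Δ=(54.5600−-28.6000)/(231.6600−148.5000)=1.0000; B=V−Δ·S=-167.0755
Check: Δ(0,0)·S0 + B(0,0) = 30.9245 = V0.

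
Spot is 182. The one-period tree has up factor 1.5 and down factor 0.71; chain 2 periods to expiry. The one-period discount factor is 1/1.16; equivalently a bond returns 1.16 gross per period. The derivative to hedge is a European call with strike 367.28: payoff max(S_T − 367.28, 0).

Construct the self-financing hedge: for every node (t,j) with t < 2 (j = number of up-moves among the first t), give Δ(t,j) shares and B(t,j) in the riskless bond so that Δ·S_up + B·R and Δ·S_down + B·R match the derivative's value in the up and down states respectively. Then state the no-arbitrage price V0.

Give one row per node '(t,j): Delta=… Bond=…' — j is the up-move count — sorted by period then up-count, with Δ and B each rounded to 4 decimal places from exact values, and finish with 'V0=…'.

(0,0): Delta=0.1442 Bond=-16.0627
(1,0): Delta=0.0000 Bond=0.0000
(1,1): Delta=0.1958 Bond=-32.7108
V0=10.1806

Risk-neutral probability p* = (R−d)/(u−d) = (1.16−0.71)/(1.5−0.71) = 0.5696.
Payoff layer (t=2): V(2,0)=0.0000, V(2,1)=0.0000, V(2,2)=42.2200
Node (1,0) S=129.2200: V=(p*·0.0000+(1−p*)·0.0000)/1.16=0.0000; Δ=(0.0000−0.0000)/(193.8300−91.7462)=0.0000; B=V−Δ·S=0.0000
Node (1,1) S=273.0000: V=(p*·42.2200+(1−p*)·0.0000)/1.16=20.7322; Δ=(42.2200−0.0000)/(409.5000−193.8300)=0.1958; B=V−Δ·S=-32.7108
Node (0,0) S=182.0000: V=(p*·20.7322+(1−p*)·0.0000)/1.16=10.1806; Δ=(20.7322−0.0000)/(273.0000−129.2200)=0.1442; B=V−Δ·S=-16.0627
Each (Δ,B) replicates both successor values, so the strategy is self-financing and V0 is arbitrage-free.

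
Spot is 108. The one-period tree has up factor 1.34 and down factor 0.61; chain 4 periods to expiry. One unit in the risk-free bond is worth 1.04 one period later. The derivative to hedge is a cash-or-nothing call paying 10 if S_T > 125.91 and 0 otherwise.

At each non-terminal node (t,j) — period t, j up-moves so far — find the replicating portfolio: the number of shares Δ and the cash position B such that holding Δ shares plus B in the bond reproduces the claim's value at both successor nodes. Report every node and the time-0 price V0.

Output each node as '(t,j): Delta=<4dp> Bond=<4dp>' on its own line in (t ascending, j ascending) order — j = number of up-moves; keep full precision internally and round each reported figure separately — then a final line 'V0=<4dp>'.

(0,0): Delta=0.0482 Bond=-1.3085
(1,0): Delta=0.0667 Bond=-2.5775
(1,1): Delta=0.0424 Bond=-0.5120
(2,0): Delta=0.0000 Bond=0.0000
(2,1): Delta=0.0879 Bond=-4.5508
(2,2): Delta=0.0279 Bond=2.2711
(3,0): Delta=0.0000 Bond=0.0000
(3,1): Delta=0.0000 Bond=0.0000
(3,2): Delta=0.1158 Bond=-8.0348
(3,3): Delta=0.0000 Bond=9.6154
V0=3.9009

No-arbitrage ⇒ martingale measure with p* = (R−d)/(u−d) = 0.5890.
Terminal payoffs: V(4,0)=0.0000, V(4,1)=0.0000, V(4,2)=0.0000, V(4,3)=10.0000, V(4,4)=10.0000
Node (3,0) S=24.5139: V=(p*·0.0000+(1−p*)·0.0000)/1.04=0.0000; Δ=(0.0000−0.0000)/(32.8487−14.9535)=0.0000; B=V−Δ·S=0.0000
Node (3,1) S=53.8503: V=(p*·0.0000+(1−p*)·0.0000)/1.04=0.0000; Δ=(0.0000−0.0000)/(72.1594−32.8487)=0.0000; B=V−Δ·S=0.0000
Node (3,2) S=118.2941: V=(p*·10.0000+(1−p*)·0.0000)/1.04=5.6639; Δ=(10.0000−0.0000)/(158.5141−72.1594)=0.1158; B=V−Δ·S=-8.0348
Node (3,3) S=259.8592: V=(p*·10.0000+(1−p*)·10.0000)/1.04=9.6154; Δ=(10.0000−10.0000)/(348.2114−158.5141)=0.0000; B=V−Δ·S=9.6154
Node (2,0) S=40.1868: V=(p*·0.0000+(1−p*)·0.0000)/1.04=0.0000; Δ=(0.0000−0.0000)/(53.8503−24.5139)=0.0000; B=V−Δ·S=0.0000
Node (2,1) S=88.2792: V=(p*·5.6639+(1−p*)·0.0000)/1.04=3.2079; Δ=(5.6639−0.0000)/(118.2941−53.8503)=0.0879; B=V−Δ·S=-4.5508
Node (2,2) S=193.9248: V=(p*·9.6154+(1−p*)·5.6639)/1.04=7.6841; Δ=(9.6154−5.6639)/(259.8592−118.2941)=0.0279; B=V−Δ·S=2.2711
Node (1,0) S=65.8800: V=(p*·3.2079+(1−p*)·0.0000)/1.04=1.8169; Δ=(3.2079−0.0000)/(88.2792−40.1868)=0.0667; B=V−Δ·S=-2.5775
Node (1,1) S=144.7200: V=(p*·7.6841+(1−p*)·3.2079)/1.04=5.6198; Δ=(7.6841−3.2079)/(193.9248−88.2792)=0.0424; B=V−Δ·S=-0.5120
Node (0,0) S=108.0000: V=(p*·5.6198+(1−p*)·1.8169)/1.04=3.9009; Δ=(5.6198−1.8169)/(144.7200−65.8800)=0.0482; B=V−Δ·S=-1.3085
Root portfolio cost Δ·108+B reproduces V0=3.9009.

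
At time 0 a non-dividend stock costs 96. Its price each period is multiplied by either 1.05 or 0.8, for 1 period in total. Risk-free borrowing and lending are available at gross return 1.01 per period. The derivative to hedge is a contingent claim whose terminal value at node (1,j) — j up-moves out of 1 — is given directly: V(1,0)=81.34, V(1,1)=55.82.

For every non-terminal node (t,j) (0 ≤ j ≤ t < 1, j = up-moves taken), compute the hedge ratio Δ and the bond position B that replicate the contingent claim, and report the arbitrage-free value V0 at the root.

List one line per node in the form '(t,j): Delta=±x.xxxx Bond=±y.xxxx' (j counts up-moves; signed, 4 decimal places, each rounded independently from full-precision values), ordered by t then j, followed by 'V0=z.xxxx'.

The replicating-portfolio and risk-neutral prices coincide; use p* = (1.01−0.8)/(1.05−0.8) = 0.8400 for the latter.
At expiry t=1: V(1,0)=81.3400, V(1,1)=55.8200
  t=0,j=0: stock 96.0000 → up 100.8000 (V=55.8200), down 76.8000 (V=81.3400). Price 59.3101; hedge Δ=-1.0633, bond B=161.3901.
Self-financing check: at every node Δ·S+B equals the discounted successor values.

(0,0): Delta=-1.0633 Bond=161.3901
V0=59.3101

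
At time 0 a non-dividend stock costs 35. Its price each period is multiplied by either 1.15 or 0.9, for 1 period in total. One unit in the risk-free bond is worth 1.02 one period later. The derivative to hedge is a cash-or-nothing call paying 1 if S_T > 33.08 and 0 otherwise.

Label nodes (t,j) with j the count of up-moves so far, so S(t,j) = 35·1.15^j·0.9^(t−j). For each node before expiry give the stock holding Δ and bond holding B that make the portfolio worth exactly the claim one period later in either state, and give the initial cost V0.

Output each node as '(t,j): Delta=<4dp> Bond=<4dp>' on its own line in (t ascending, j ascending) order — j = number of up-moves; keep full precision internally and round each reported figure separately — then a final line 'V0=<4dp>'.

The replicating-portfolio and risk-neutral prices coincide; use p* = (1.02−0.9)/(1.15−0.9) = 0.4800 for the latter.
At expiry t=1: V(1,0)=0.0000, V(1,1)=1.0000
  t=0,j=0: stock 35.0000 → up 40.2500 (V=1.0000), down 31.5000 (V=0.0000). Price 0.4706; hedge Δ=0.1143, bond B=-3.5294.
Root portfolio cost Δ·35+B reproduces V0=0.4706.

(0,0): Delta=0.1143 Bond=-3.5294
V0=0.4706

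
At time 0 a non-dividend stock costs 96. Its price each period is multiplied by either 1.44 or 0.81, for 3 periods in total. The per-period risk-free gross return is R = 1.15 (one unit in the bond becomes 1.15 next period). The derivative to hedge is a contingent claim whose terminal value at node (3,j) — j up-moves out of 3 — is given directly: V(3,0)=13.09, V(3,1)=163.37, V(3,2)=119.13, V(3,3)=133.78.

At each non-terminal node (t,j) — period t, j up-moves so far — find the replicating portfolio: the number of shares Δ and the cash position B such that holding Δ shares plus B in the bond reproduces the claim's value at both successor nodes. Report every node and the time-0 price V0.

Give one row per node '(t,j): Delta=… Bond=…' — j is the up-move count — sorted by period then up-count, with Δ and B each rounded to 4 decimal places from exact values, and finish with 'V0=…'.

(0,0): Delta=0.1767 Bond=66.0641
(1,0): Delta=0.8041 Bond=27.1829
(1,1): Delta=-0.1244 Bond=117.5894
(2,0): Delta=3.7872 Bond=-156.6323
(2,1): Delta=-0.6271 Bond=191.5217
(2,2): Delta=0.1168 Bond=87.2124
V0=83.0226

Risk-neutral probability p* = (R−d)/(u−d) = (1.15−0.81)/(1.44−0.81) = 0.5397.
Terminal payoffs: V(3,0)=13.0900, V(3,1)=163.3700, V(3,2)=119.1300, V(3,3)=133.7800
Node (2,0) S=62.9856: V=(p*·163.3700+(1−p*)·13.0900)/1.15=81.9074; Δ=(163.3700−13.0900)/(90.6993−51.0183)=3.7872; B=V−Δ·S=-156.6323
Node (2,1) S=111.9744: V=(p*·119.1300+(1−p*)·163.3700)/1.15=121.2995; Δ=(119.1300−163.3700)/(161.2431−90.6993)=-0.6271; B=V−Δ·S=191.5217
Node (2,2) S=199.0656: V=(p*·133.7800+(1−p*)·119.1300)/1.15=110.4664; Δ=(133.7800−119.1300)/(286.6545−161.2431)=0.1168; B=V−Δ·S=87.2124
Node (1,0) S=77.7600: V=(p*·121.2995+(1−p*)·81.9074)/1.15=89.7101; Δ=(121.2995−81.9074)/(111.9744−62.9856)=0.8041; B=V−Δ·S=27.1829
Node (1,1) S=138.2400: V=(p*·110.4664+(1−p*)·121.2995)/1.15=100.3940; Δ=(110.4664−121.2995)/(199.0656−111.9744)=-0.1244; B=V−Δ·S=117.5894
Node (0,0) S=96.0000: V=(p*·100.3940+(1−p*)·89.7101)/1.15=83.0226; Δ=(100.3940−89.7101)/(138.2400−77.7600)=0.1767; B=V−Δ·S=66.0641
Each (Δ,B) replicates both successor values, so the strategy is self-financing and V0 is arbitrage-free.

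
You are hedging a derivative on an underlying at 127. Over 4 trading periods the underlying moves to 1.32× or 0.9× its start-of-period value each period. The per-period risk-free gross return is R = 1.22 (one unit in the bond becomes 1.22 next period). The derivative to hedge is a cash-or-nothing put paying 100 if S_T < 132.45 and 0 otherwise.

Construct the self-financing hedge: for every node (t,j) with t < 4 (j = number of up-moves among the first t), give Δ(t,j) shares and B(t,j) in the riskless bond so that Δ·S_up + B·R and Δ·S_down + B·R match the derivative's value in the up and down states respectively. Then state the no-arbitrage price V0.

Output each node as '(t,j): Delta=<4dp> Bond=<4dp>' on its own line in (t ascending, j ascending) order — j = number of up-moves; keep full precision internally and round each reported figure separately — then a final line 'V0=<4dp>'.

(0,0): Delta=-0.1338 Bond=18.9919
(1,0): Delta=-0.5078 Bond=65.9171
(1,1): Delta=-0.0541 Bond=9.8118
(2,0): Delta=-1.4454 Bond=176.8781
(2,1): Delta=-0.3080 Bond=50.2754
(2,2): Delta=0.0000 Bond=0.0000
(3,0): Delta=0.0000 Bond=81.9672
(3,1): Delta=-1.7534 Bond=257.6112
(3,2): Delta=0.0000 Bond=0.0000
(3,3): Delta=0.0000 Bond=0.0000
V0=2.0019

Risk-neutral probability p* = (R−d)/(u−d) = (1.22−0.9)/(1.32−0.9) = 0.7619.
At expiry t=4: V(4,0)=100.0000, V(4,1)=100.0000, V(4,2)=0.0000, V(4,3)=0.0000, V(4,4)=0.0000
  t=3,j=0: stock 92.5830 → up 122.2096 (V=100.0000), down 83.3247 (V=100.0000). Price 81.9672; hedge Δ=0.0000, bond B=81.9672.
  t=3,j=1: stock 135.7884 → up 179.2407 (V=0.0000), down 122.2096 (V=100.0000). Price 19.5160; hedge Δ=-1.7534, bond B=257.6112.
  t=3,j=2: stock 199.1563 → up 262.8863 (V=0.0000), down 179.2407 (V=0.0000). Price 0.0000; hedge Δ=0.0000, bond B=0.0000.
  t=3,j=3: stock 292.0959 → up 385.5666 (V=0.0000), down 262.8863 (V=0.0000). Price 0.0000; hedge Δ=0.0000, bond B=0.0000.
  t=2,j=0: stock 102.8700 → up 135.7884 (V=19.5160), down 92.5830 (V=81.9672). Price 28.1847; hedge Δ=-1.4454, bond B=176.8781.
  t=2,j=1: stock 150.8760 → up 199.1563 (V=0.0000), down 135.7884 (V=19.5160). Price 3.8087; hedge Δ=-0.3080, bond B=50.2754.
  t=2,j=2: stock 221.2848 → up 292.0959 (V=0.0000), down 199.1563 (V=0.0000). Price 0.0000; hedge Δ=0.0000, bond B=0.0000.
  t=1,j=0: stock 114.3000 → up 150.8760 (V=3.8087), down 102.8700 (V=28.1847). Price 7.8791; hedge Δ=-0.5078, bond B=65.9171.
  t=1,j=1: stock 167.6400 → up 221.2848 (V=0.0000), down 150.8760 (V=3.8087). Price 0.7433; hedge Δ=-0.0541, bond B=9.8118.
  t=0,j=0: stock 127.0000 → up 167.6400 (V=0.7433), down 114.3000 (V=7.8791). Price 2.0019; hedge Δ=-0.1338, bond B=18.9919.
The time-0 hedge costs 2.0019, which is the no-arbitrage price.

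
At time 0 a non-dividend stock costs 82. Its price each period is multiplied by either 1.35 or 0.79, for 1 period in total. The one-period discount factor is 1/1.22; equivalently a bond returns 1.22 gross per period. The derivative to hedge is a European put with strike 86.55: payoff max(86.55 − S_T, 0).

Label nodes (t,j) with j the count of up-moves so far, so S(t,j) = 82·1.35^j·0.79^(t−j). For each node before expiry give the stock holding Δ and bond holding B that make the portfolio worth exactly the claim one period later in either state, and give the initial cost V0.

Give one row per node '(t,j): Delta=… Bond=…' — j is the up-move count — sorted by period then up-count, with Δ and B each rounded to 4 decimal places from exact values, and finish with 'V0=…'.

Under the risk-neutral measure, an up-move has probability p* = (R−d)/(u−d) = 0.7679 and values discount at R = 1.22.
Terminal values V(1,·): V(1,0)=21.7700, V(1,1)=0.0000
(0,0): S=82.0000. Δ = (V_up−V_dn)/(S_up−S_dn) = (0.0000−21.7700)/(110.7000−64.7800) = -0.4741. V = [p*·0.0000 + (1−p*)·21.7700]/1.22 = 4.1424. B = V − Δ·S = 43.0174.
Check: Δ(0,0)·S0 + B(0,0) = 4.1424 = V0.

(0,0): Delta=-0.4741 Bond=43.0174
V0=4.1424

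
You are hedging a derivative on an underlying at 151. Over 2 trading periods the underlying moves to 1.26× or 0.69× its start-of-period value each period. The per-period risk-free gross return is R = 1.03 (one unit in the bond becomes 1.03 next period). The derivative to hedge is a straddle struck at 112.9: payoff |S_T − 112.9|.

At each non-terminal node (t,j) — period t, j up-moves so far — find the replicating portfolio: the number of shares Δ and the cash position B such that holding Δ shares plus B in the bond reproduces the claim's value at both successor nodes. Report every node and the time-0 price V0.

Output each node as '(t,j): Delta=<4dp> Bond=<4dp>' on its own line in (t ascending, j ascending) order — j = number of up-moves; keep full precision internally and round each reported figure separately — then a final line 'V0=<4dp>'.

(0,0): Delta=0.6267 Bond=-37.4614
(1,0): Delta=-0.3810 Bond=66.4102
(1,1): Delta=1.0000 Bond=-109.6117
V0=57.1684

Risk-neutral probability p* = (R−d)/(u−d) = (1.03−0.69)/(1.26−0.69) = 0.5965.
Terminal payoffs: V(2,0)=41.0089, V(2,1)=18.3794, V(2,2)=126.8276
Node (1,0) S=104.1900: V=(p*·18.3794+(1−p*)·41.0089)/1.03=26.7093; Δ=(18.3794−41.0089)/(131.2794−71.8911)=-0.3810; B=V−Δ·S=66.4102
Node (1,1) S=190.2600: V=(p*·126.8276+(1−p*)·18.3794)/1.03=80.6483; Δ=(126.8276−18.3794)/(239.7276−131.2794)=1.0000; B=V−Δ·S=-109.6117
Node (0,0) S=151.0000: V=(p*·80.6483+(1−p*)·26.7093)/1.03=57.1684; Δ=(80.6483−26.7093)/(190.2600−104.1900)=0.6267; B=V−Δ·S=-37.4614
Root portfolio cost Δ·151+B reproduces V0=57.1684.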